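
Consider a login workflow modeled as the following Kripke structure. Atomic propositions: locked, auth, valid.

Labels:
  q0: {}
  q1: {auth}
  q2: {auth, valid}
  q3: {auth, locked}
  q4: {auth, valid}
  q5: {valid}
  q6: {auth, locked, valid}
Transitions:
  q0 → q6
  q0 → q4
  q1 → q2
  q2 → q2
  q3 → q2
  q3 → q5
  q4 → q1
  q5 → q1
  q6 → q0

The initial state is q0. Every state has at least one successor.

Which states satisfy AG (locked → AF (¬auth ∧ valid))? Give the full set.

{q1, q2, q4, q5}

States satisfying locked → AF (¬auth ∧ valid): {q0, q1, q2, q4, q5}.
States satisfying AG (locked → AF (¬auth ∧ valid)): {q1, q2, q4, q5}.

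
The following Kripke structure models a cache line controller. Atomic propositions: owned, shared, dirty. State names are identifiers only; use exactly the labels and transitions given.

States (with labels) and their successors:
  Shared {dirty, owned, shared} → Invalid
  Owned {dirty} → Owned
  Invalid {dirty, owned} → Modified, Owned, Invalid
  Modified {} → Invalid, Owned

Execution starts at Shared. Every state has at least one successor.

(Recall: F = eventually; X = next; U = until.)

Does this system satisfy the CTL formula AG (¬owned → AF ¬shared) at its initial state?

States satisfying ¬owned → AF ¬shared: {Shared, Owned, Invalid, Modified}.
States satisfying AG (¬owned → AF ¬shared): {Shared, Owned, Invalid, Modified}.
Every state reachable from Shared satisfies ¬owned → AF ¬shared.
Shared ∈ Sat(AG (¬owned → AF ¬shared)).

Holds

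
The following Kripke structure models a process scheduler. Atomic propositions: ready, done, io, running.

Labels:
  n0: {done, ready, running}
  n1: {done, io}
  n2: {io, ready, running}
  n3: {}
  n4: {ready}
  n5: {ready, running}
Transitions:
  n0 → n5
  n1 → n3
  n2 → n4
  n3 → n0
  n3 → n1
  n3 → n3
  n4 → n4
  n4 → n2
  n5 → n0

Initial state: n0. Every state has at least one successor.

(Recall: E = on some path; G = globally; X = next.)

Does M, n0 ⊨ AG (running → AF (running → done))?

States satisfying running → AF (running → done): {n0, n1, n2, n3, n4, n5}.
States satisfying AG (running → AF (running → done)): {n0, n1, n2, n3, n4, n5}.
Every state reachable from n0 satisfies running → AF (running → done).
n0 ∈ Sat(AG (running → AF (running → done))).

Satisfied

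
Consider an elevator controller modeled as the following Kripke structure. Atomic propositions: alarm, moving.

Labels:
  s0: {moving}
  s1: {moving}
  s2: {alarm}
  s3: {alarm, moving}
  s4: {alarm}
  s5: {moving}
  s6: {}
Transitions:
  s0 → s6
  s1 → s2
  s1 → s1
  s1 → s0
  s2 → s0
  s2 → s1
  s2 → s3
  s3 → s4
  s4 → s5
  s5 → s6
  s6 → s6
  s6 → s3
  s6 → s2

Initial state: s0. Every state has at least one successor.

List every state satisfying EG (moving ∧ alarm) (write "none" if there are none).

none

States satisfying moving ∧ alarm: {s3}.
States satisfying EG (moving ∧ alarm): ∅.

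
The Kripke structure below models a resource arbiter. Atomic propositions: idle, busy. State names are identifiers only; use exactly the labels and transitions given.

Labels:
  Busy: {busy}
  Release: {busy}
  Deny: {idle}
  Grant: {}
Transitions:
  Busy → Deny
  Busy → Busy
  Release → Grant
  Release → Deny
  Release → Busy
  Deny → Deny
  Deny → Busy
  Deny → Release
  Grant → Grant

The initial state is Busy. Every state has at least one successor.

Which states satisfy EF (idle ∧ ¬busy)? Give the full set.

{Busy, Release, Deny}

States satisfying idle ∧ ¬busy: {Deny}.
States satisfying EF (idle ∧ ¬busy): {Busy, Release, Deny}.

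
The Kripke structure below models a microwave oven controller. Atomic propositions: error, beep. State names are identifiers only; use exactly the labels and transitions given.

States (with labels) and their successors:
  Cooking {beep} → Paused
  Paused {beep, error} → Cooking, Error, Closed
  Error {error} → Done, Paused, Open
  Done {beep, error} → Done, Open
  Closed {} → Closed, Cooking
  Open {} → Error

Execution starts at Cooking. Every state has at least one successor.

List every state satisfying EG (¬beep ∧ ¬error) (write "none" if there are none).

States satisfying ¬beep ∧ ¬error: {Closed, Open}.
States satisfying EG (¬beep ∧ ¬error): {Closed}.

{Closed}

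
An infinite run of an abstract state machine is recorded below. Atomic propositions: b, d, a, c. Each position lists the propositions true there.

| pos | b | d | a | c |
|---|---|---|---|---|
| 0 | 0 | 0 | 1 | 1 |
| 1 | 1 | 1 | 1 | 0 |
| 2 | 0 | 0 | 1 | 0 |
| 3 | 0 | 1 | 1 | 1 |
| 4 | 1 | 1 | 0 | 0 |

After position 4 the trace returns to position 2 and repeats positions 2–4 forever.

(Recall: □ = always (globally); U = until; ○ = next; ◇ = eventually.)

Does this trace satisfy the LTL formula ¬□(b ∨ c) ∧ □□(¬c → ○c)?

Does not hold

□(¬c → ○c) must hold at every position from 0 onward. It fails at position 0, so □□(¬c → ○c) is false.
At position 0: ¬□(b ∨ c) is true; □□(¬c → ○c) is false; so ¬□(b ∨ c) ∧ □□(¬c → ○c) is false.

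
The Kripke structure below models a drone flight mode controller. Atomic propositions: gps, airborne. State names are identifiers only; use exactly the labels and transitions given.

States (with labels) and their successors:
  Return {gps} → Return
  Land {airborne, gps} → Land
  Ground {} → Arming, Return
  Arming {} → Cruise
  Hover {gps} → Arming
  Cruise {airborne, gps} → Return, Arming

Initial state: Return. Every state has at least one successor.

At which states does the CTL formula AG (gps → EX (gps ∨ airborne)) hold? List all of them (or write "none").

States satisfying gps → EX (gps ∨ airborne): {Return, Land, Ground, Arming, Cruise}.
States satisfying AG (gps → EX (gps ∨ airborne)): {Return, Land, Ground, Arming, Cruise}.

{Return, Land, Ground, Arming, Cruise}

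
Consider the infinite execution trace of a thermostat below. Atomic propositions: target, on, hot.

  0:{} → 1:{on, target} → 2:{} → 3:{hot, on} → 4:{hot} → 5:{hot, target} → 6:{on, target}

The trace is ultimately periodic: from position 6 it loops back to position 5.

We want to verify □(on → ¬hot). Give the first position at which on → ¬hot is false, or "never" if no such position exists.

3

Check on → ¬hot at each position in order: 0 ✓, 1 ✓, 2 ✓.
At position 3 the labels are {hot, on}, so on → ¬hot is false there. This is the first violation.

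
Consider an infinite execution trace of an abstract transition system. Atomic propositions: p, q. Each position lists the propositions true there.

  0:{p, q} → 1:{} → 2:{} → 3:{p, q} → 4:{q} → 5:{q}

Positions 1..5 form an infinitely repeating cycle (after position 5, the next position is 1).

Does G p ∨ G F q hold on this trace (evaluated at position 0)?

Holds

p must hold at every position from 0 onward. It fails at position 1, so G p is false.
F q holds at every position 0..5, and those are all positions ever visited, so G F q holds.
At position 0: G p is false; G F q is true; so G p ∨ G F q is true.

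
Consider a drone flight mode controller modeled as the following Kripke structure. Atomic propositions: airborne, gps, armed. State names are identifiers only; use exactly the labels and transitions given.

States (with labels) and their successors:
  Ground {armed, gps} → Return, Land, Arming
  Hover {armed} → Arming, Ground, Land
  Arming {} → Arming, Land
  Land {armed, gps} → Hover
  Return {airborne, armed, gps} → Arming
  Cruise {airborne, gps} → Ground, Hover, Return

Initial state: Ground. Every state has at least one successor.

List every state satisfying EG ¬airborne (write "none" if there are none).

States satisfying ¬airborne: {Ground, Hover, Arming, Land}.
States satisfying EG ¬airborne: {Ground, Hover, Arming, Land}.

{Ground, Hover, Arming, Land}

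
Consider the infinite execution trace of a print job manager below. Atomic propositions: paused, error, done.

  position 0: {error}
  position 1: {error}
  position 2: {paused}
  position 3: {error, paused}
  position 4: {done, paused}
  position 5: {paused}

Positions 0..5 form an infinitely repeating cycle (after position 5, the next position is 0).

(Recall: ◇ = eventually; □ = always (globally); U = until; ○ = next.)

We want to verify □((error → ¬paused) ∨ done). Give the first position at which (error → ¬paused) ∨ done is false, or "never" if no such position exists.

3

Check (error → ¬paused) ∨ done at each position in order: 0 ✓, 1 ✓, 2 ✓.
At position 3 the labels are {error, paused}, so (error → ¬paused) ∨ done is false there. This is the first violation.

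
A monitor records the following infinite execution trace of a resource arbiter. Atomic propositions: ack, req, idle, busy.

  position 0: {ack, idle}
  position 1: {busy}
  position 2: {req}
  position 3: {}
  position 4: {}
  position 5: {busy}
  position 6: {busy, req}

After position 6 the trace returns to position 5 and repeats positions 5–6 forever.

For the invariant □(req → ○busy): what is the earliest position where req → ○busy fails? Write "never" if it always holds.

2

Check req → ○busy at each position in order: 0 ✓, 1 ✓.
At position 2 the labels are {req} and the next position 3 has {}, so req → ○busy is false there. This is the first violation.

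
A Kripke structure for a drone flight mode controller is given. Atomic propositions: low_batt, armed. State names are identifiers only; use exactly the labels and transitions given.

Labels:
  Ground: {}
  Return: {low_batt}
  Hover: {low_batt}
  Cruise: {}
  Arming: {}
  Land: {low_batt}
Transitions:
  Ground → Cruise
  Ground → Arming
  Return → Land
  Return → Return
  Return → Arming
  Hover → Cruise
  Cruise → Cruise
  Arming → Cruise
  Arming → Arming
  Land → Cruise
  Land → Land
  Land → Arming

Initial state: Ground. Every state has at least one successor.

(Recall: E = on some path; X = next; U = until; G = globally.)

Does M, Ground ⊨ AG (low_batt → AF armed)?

Satisfied

States satisfying low_batt → AF armed: {Ground, Cruise, Arming}.
States satisfying AG (low_batt → AF armed): {Ground, Cruise, Arming}.
Every state reachable from Ground satisfies low_batt → AF armed.
Ground ∈ Sat(AG (low_batt → AF armed)).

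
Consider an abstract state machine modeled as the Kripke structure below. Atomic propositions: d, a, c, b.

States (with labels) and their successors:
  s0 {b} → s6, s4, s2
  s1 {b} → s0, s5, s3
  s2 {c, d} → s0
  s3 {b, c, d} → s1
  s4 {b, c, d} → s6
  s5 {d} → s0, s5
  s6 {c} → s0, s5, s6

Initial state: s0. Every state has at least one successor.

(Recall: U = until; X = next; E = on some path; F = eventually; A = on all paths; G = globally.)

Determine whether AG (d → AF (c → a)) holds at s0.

Violated

States satisfying d → AF (c → a): {s0, s1, s2, s3, s5, s6}.
States satisfying AG (d → AF (c → a)): ∅.
s4 is reachable from s0 and violates d → AF (c → a), so AG fails at s0.
s0 ∉ Sat(AG (d → AF (c → a))).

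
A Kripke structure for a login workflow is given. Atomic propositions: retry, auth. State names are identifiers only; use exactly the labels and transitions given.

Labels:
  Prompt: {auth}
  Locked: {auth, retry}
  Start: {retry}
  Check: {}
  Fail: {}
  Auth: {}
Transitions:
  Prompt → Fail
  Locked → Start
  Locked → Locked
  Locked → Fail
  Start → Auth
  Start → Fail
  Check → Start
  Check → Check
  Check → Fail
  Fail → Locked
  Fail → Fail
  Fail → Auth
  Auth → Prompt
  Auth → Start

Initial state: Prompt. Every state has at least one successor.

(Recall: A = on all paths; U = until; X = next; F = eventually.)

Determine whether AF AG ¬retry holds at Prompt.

States satisfying AG ¬retry: ∅.
States satisfying AF AG ¬retry: ∅.
There is a path from Prompt along which AG ¬retry never holds.
Prompt ∉ Sat(AF AG ¬retry).

Violated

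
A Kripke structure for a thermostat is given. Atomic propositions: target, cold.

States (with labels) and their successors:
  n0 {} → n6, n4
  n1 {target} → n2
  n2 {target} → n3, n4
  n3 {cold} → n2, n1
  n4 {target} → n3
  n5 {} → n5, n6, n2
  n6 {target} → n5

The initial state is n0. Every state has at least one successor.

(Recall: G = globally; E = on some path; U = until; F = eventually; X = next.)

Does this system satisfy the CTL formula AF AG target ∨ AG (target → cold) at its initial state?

No

States satisfying AG target: ∅.
States satisfying AF AG target: ∅.
States satisfying target → cold: {n0, n3, n5}.
States satisfying AG (target → cold): ∅.
States satisfying AF AG target ∨ AG (target → cold): ∅.
n0 ∉ Sat(AF AG target ∨ AG (target → cold)).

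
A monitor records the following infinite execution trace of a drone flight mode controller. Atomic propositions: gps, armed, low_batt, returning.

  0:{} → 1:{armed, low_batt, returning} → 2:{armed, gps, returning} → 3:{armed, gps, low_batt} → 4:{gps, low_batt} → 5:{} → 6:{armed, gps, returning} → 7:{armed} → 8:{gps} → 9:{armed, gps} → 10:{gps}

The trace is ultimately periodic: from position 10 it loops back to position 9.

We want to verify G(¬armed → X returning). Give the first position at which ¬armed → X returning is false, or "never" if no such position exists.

Check ¬armed → X returning at each position in order: 0 ✓, 1 ✓, 2 ✓, 3 ✓.
At position 4 the labels are {gps, low_batt} and the next position 5 has {}, so ¬armed → X returning is false there. This is the first violation.

4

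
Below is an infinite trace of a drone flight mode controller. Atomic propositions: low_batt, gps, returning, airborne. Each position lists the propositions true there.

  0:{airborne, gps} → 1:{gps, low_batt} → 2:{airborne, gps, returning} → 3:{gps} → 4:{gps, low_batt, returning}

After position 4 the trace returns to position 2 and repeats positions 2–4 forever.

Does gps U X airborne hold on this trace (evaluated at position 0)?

Walking from position 0: X airborne first holds at position 1, and gps holds at every earlier position along the way, so gps U X airborne holds.

Holds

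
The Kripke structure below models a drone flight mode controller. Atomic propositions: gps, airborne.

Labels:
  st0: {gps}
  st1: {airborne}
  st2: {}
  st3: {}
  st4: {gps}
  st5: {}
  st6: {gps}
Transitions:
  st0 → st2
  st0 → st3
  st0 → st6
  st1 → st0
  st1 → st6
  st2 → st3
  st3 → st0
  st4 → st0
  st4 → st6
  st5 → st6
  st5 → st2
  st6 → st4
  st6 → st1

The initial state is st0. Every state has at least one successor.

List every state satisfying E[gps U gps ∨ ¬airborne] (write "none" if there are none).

{st0, st2, st3, st4, st5, st6}

States satisfying gps: {st0, st4, st6}.
States satisfying gps ∨ ¬airborne: {st0, st2, st3, st4, st5, st6}.
States satisfying E[gps U gps ∨ ¬airborne]: {st0, st2, st3, st4, st5, st6}.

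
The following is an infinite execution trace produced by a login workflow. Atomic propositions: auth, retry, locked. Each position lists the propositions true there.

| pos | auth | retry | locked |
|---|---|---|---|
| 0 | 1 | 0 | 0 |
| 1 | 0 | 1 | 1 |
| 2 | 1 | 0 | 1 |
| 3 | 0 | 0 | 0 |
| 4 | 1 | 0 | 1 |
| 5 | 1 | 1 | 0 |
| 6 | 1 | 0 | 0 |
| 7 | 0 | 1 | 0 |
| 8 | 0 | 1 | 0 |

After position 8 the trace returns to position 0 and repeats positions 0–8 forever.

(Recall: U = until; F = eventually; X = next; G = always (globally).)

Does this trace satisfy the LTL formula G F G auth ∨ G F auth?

Holds

F G auth must hold at every position from 0 onward. It fails at position 0, so G F G auth is false.
F auth holds at every position 0..8, and those are all positions ever visited, so G F auth holds.
At position 0: G F G auth is false; G F auth is true; so G F G auth ∨ G F auth is true.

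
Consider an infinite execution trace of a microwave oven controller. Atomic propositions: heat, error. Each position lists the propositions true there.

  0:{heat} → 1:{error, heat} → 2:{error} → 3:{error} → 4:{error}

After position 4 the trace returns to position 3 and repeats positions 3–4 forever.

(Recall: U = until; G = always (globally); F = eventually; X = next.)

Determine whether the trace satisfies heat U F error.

Satisfied

Walking from position 0: F error first holds at position 0, and heat holds at every earlier position along the way, so heat U F error holds.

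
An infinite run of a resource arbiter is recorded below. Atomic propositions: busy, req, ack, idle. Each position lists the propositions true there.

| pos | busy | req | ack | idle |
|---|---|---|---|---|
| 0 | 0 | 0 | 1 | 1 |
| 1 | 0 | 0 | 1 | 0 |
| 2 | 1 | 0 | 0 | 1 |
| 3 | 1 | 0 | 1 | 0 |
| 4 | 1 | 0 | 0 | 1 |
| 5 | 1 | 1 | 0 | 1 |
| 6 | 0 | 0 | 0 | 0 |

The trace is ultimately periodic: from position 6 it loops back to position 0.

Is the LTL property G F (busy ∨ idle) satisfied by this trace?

Satisfied

F (busy ∨ idle) holds at every position 0..6, and those are all positions ever visited, so G F (busy ∨ idle) holds.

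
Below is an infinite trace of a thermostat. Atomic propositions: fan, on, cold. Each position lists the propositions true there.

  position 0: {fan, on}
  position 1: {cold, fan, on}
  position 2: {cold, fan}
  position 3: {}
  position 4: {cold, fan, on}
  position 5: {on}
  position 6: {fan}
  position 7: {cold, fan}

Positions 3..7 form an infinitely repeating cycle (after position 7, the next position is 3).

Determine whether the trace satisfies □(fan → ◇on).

Holds

fan → ◇on holds at every position 0..7, and those are all positions ever visited, so □(fan → ◇on) holds.
Positions where fan holds: 0, 1, 2, 4, 6, 7.
Check ◇on at each: 0→ok, 1→ok, 2→ok, 4→ok, 6→ok, 7→ok.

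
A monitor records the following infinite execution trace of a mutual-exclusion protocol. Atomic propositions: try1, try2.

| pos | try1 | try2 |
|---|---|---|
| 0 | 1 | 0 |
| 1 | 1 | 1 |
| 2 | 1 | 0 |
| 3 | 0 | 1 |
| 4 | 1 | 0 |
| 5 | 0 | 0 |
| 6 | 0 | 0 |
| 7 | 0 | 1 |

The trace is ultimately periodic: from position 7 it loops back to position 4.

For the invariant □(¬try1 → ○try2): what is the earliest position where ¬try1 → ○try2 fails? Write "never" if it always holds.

3

Check ¬try1 → ○try2 at each position in order: 0 ✓, 1 ✓, 2 ✓.
At position 3 the labels are {try2} and the next position 4 has {try1}, so ¬try1 → ○try2 is false there. This is the first violation.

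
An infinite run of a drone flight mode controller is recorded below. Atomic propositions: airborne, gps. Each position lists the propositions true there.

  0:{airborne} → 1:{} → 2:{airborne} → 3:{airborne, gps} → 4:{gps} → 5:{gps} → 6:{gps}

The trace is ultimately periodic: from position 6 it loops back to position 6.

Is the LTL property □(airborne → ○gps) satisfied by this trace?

Violated

airborne → ○gps must hold at every position from 0 onward. It fails at position 0, so □(airborne → ○gps) is false.
Positions where airborne holds: 0, 2, 3.
Check ○gps at each: 0→fails, 2→ok, 3→ok.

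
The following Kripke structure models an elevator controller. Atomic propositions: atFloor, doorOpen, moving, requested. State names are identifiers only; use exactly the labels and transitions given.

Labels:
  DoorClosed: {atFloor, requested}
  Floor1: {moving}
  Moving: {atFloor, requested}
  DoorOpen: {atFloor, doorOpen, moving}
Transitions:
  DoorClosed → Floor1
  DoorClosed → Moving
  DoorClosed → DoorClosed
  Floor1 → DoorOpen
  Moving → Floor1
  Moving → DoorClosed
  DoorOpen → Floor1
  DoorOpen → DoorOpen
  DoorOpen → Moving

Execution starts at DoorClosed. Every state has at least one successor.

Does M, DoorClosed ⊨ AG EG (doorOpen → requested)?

States satisfying EG (doorOpen → requested): {DoorClosed, Moving}.
States satisfying AG EG (doorOpen → requested): ∅.
DoorOpen is reachable from DoorClosed and violates EG (doorOpen → requested), so AG fails at DoorClosed.
DoorClosed ∉ Sat(AG EG (doorOpen → requested)).

No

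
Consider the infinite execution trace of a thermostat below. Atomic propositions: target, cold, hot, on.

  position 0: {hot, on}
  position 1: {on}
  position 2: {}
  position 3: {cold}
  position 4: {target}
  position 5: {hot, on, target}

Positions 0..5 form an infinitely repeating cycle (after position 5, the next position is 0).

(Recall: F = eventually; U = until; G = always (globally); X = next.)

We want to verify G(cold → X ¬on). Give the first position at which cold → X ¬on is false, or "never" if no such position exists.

cold → X ¬on holds at every position 0..5, and those are all the positions the trace ever visits, so the invariant G(cold → X ¬on) is never violated.

never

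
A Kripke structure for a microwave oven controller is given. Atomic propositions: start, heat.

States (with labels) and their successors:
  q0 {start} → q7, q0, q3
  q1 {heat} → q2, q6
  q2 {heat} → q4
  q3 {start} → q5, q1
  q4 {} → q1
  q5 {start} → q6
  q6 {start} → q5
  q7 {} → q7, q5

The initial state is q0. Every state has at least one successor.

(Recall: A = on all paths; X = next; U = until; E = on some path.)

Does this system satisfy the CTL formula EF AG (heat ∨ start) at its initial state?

Holds

States satisfying AG (heat ∨ start): {q5, q6}.
States satisfying EF AG (heat ∨ start): {q0, q1, q2, q3, q4, q5, q6, q7}.
Some path from q0 reaches a state where AG (heat ∨ start) holds.
q0 ∈ Sat(EF AG (heat ∨ start)).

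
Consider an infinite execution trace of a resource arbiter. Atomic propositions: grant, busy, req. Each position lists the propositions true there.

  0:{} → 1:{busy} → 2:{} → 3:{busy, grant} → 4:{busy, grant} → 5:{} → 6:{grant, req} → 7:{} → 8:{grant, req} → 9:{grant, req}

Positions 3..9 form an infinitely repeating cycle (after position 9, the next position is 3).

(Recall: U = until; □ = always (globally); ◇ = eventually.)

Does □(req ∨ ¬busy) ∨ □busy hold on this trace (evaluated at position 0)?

Violated

req ∨ ¬busy must hold at every position from 0 onward. It fails at position 1, so □(req ∨ ¬busy) is false.
busy must hold at every position from 0 onward. It fails at position 0, so □busy is false.
At position 0: □(req ∨ ¬busy) is false; □busy is false; so □(req ∨ ¬busy) ∨ □busy is false.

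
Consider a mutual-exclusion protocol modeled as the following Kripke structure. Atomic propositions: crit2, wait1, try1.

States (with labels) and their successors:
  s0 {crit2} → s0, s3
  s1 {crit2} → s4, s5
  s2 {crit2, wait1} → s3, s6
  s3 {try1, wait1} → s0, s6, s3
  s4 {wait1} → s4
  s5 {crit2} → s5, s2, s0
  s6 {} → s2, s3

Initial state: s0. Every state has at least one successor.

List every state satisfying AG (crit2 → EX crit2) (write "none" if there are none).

{s4}

States satisfying crit2 → EX crit2: {s0, s1, s3, s4, s5, s6}.
States satisfying AG (crit2 → EX crit2): {s4}.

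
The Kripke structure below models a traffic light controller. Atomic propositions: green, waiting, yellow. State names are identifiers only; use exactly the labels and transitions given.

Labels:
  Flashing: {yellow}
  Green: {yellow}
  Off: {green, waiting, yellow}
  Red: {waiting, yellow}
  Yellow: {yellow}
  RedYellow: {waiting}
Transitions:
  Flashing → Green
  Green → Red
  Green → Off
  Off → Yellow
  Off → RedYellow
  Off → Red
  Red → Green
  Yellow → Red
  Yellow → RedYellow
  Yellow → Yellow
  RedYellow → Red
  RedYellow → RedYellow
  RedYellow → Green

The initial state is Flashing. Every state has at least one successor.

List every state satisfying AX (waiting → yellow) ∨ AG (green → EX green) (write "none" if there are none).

{Flashing, Green, Red}

States satisfying waiting → yellow: {Flashing, Green, Off, Red, Yellow}.
States satisfying AX (waiting → yellow): {Flashing, Green, Red}.
States satisfying green → EX green: {Flashing, Green, Red, Yellow, RedYellow}.
States satisfying AG (green → EX green): ∅.
States satisfying AX (waiting → yellow) ∨ AG (green → EX green): {Flashing, Green, Red}.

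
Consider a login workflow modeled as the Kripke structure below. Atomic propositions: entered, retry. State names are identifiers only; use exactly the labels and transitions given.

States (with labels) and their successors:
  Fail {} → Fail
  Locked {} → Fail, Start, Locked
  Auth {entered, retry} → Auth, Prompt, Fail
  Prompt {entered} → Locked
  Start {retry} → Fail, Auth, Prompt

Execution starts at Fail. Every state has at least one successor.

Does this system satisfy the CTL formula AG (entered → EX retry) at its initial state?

States satisfying entered → EX retry: {Fail, Locked, Auth, Start}.
States satisfying AG (entered → EX retry): {Fail}.
Every state reachable from Fail satisfies entered → EX retry.
Fail ∈ Sat(AG (entered → EX retry)).

Satisfied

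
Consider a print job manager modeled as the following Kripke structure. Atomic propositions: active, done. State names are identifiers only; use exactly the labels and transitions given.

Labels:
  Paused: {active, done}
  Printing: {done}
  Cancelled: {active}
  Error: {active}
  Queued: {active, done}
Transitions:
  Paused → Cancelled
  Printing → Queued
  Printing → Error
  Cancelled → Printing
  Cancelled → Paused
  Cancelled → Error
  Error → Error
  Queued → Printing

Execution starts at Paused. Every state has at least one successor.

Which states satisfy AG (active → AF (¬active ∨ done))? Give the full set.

none

States satisfying active → AF (¬active ∨ done): {Paused, Printing, Queued}.
States satisfying AG (active → AF (¬active ∨ done)): ∅.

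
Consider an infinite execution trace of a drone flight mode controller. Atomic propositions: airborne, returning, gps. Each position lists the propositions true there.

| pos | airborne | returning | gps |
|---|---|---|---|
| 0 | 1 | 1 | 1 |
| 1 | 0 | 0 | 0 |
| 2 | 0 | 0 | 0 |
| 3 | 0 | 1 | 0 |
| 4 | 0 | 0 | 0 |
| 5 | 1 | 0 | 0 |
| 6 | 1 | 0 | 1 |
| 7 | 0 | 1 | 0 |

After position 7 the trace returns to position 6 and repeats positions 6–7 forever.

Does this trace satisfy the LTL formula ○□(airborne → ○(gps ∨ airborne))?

Violated

The position after 0 is 1; □(airborne → ○(gps ∨ airborne)) is false there.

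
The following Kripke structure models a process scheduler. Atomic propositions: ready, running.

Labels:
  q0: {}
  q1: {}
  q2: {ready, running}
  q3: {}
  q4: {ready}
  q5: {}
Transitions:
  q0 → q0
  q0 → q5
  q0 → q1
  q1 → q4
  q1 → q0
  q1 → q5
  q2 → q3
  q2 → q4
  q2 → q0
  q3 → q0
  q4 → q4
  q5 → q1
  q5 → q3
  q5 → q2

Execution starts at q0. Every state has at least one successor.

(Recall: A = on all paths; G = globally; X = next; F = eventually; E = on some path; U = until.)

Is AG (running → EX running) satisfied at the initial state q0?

Violated

States satisfying running → EX running: {q0, q1, q3, q4, q5}.
States satisfying AG (running → EX running): {q4}.
q2 is reachable from q0 and violates running → EX running, so AG fails at q0.
q0 ∉ Sat(AG (running → EX running)).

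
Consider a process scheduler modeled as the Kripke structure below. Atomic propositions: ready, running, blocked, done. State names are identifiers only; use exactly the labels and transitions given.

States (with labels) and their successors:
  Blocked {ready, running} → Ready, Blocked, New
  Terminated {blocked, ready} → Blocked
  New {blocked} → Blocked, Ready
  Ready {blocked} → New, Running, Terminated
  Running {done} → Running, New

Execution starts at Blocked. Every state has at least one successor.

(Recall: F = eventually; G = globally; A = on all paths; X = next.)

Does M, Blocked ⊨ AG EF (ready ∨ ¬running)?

Holds

States satisfying EF (ready ∨ ¬running): {Blocked, Terminated, New, Ready, Running}.
States satisfying AG EF (ready ∨ ¬running): {Blocked, Terminated, New, Ready, Running}.
Every state reachable from Blocked satisfies EF (ready ∨ ¬running).
Blocked ∈ Sat(AG EF (ready ∨ ¬running)).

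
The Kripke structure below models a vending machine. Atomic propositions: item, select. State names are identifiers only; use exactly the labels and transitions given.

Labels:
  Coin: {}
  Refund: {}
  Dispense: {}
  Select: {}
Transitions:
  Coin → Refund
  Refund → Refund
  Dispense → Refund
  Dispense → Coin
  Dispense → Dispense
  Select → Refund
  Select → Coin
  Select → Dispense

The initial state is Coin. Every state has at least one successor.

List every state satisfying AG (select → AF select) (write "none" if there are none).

States satisfying select → AF select: {Coin, Refund, Dispense, Select}.
States satisfying AG (select → AF select): {Coin, Refund, Dispense, Select}.

{Coin, Refund, Dispense, Select}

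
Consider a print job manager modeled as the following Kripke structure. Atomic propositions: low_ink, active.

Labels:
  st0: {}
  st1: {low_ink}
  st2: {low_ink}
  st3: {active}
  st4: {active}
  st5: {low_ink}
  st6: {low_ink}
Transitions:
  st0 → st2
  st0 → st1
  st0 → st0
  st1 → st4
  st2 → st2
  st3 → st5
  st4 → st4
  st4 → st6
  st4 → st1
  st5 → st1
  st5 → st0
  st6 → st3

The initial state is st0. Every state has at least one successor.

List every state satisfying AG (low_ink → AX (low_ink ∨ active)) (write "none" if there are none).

States satisfying low_ink → AX (low_ink ∨ active): {st0, st1, st2, st3, st4, st6}.
States satisfying AG (low_ink → AX (low_ink ∨ active)): {st2}.

{st2}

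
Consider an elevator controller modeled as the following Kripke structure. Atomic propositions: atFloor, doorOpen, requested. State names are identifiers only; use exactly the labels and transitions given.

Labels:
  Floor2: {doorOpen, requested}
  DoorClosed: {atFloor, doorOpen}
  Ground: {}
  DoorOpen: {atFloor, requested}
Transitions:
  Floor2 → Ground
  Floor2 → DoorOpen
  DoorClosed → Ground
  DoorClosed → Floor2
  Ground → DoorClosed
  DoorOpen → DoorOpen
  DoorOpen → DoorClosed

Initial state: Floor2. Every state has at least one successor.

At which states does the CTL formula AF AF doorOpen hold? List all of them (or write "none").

{Floor2, DoorClosed, Ground}

States satisfying AF doorOpen: {Floor2, DoorClosed, Ground}.
States satisfying AF AF doorOpen: {Floor2, DoorClosed, Ground}.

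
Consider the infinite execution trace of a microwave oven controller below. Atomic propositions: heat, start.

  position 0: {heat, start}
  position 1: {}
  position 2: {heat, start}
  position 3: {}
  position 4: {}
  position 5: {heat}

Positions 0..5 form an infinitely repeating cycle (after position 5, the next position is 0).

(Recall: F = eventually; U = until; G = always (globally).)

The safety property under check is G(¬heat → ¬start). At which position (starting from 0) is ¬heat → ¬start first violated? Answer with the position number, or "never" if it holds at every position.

¬heat → ¬start holds at every position 0..5, and those are all the positions the trace ever visits, so the invariant G(¬heat → ¬start) is never violated.

never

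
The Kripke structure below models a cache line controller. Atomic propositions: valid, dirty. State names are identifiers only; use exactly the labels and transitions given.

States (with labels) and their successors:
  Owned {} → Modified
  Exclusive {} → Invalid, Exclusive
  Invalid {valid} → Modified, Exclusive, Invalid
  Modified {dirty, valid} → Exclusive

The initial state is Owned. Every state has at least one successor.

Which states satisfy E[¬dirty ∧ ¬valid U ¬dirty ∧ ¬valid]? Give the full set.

{Owned, Exclusive}

States satisfying ¬dirty ∧ ¬valid: {Owned, Exclusive}.
States satisfying E[¬dirty ∧ ¬valid U ¬dirty ∧ ¬valid]: {Owned, Exclusive}.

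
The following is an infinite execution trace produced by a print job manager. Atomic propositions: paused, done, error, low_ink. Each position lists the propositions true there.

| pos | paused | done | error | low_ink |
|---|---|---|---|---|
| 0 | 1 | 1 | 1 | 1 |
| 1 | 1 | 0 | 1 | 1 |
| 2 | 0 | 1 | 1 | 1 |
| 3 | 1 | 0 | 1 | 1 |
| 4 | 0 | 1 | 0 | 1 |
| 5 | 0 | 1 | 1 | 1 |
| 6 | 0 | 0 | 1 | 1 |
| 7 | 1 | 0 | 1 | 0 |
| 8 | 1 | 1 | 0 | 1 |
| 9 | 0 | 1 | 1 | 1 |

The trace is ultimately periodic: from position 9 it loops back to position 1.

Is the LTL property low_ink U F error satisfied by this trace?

Satisfied

Walking from position 0: F error first holds at position 0, and low_ink holds at every earlier position along the way, so low_ink U F error holds.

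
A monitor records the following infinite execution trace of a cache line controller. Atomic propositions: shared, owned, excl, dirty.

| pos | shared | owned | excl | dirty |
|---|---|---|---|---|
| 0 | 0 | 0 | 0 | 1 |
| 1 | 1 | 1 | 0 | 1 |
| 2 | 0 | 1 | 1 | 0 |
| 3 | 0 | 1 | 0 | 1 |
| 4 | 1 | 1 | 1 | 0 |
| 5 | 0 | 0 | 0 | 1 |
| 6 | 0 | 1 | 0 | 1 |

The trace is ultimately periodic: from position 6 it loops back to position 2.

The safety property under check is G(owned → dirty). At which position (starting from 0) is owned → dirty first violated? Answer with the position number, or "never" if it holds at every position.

Check owned → dirty at each position in order: 0 ✓, 1 ✓.
At position 2 the labels are {excl, owned}, so owned → dirty is false there. This is the first violation.

2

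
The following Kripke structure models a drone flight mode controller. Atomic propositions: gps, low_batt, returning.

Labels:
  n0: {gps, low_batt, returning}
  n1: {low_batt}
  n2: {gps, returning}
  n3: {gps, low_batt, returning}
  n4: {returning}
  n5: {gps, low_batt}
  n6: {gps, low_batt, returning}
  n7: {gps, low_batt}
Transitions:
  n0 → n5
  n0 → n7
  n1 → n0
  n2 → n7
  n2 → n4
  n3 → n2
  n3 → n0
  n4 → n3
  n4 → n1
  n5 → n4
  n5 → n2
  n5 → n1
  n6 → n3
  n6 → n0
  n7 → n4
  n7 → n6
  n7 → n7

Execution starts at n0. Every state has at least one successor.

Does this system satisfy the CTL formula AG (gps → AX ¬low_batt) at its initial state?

No

States satisfying gps → AX ¬low_batt: {n1, n4}.
States satisfying AG (gps → AX ¬low_batt): ∅.
n0 is reachable from n0 and violates gps → AX ¬low_batt, so AG fails at n0.
n0 ∉ Sat(AG (gps → AX ¬low_batt)).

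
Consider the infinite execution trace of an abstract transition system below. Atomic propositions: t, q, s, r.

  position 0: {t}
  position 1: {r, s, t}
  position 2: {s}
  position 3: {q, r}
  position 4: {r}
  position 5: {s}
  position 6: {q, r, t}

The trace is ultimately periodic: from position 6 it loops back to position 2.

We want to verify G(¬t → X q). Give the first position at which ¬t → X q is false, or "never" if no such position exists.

Check ¬t → X q at each position in order: 0 ✓, 1 ✓, 2 ✓.
At position 3 the labels are {q, r} and the next position 4 has {r}, so ¬t → X q is false there. This is the first violation.

3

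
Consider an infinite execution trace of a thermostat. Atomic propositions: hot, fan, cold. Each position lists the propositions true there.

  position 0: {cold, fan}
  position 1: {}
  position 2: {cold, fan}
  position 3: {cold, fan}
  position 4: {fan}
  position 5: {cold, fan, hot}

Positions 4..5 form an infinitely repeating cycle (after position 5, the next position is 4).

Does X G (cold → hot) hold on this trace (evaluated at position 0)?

The position after 0 is 1; G (cold → hot) is false there.

Violated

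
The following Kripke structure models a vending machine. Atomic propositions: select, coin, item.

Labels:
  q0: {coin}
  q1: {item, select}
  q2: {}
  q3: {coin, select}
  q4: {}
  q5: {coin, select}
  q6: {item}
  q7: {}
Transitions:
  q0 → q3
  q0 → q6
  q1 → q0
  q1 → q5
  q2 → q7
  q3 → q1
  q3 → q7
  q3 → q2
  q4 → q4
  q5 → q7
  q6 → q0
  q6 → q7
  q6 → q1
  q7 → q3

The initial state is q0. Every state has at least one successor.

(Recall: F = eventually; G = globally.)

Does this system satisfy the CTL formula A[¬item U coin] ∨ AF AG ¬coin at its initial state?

States satisfying ¬item: {q0, q2, q3, q4, q5, q7}.
States satisfying coin: {q0, q3, q5}.
States satisfying A[¬item U coin]: {q0, q2, q3, q5, q7}.
States satisfying AG ¬coin: {q4}.
States satisfying AF AG ¬coin: {q4}.
States satisfying A[¬item U coin] ∨ AF AG ¬coin: {q0, q2, q3, q4, q5, q7}.
q0 ∈ Sat(A[¬item U coin] ∨ AF AG ¬coin).

Yes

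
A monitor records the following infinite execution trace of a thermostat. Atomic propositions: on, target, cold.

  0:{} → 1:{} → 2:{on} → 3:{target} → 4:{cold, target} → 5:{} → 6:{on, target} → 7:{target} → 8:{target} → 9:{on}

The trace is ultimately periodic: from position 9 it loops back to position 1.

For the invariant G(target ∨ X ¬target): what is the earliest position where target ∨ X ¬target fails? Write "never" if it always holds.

2

Check target ∨ X ¬target at each position in order: 0 ✓, 1 ✓.
At position 2 the labels are {on} and the next position 3 has {target}, so target ∨ X ¬target is false there. This is the first violation.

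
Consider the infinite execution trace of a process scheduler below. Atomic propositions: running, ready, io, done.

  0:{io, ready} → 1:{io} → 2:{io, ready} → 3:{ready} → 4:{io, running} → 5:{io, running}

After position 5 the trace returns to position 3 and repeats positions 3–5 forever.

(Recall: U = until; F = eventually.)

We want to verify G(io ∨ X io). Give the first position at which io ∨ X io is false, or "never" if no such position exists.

io ∨ X io holds at every position 0..5, and those are all the positions the trace ever visits, so the invariant G(io ∨ X io) is never violated.

never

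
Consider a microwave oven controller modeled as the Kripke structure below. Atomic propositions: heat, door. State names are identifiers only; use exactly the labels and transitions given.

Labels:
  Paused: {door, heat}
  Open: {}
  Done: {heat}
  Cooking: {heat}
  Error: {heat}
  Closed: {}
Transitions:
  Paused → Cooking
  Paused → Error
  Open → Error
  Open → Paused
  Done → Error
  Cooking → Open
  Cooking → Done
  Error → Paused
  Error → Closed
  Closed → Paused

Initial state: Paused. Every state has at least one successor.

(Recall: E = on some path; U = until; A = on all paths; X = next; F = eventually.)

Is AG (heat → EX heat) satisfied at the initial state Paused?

Satisfied

States satisfying heat → EX heat: {Paused, Open, Done, Cooking, Error, Closed}.
States satisfying AG (heat → EX heat): {Paused, Open, Done, Cooking, Error, Closed}.
Every state reachable from Paused satisfies heat → EX heat.
Paused ∈ Sat(AG (heat → EX heat)).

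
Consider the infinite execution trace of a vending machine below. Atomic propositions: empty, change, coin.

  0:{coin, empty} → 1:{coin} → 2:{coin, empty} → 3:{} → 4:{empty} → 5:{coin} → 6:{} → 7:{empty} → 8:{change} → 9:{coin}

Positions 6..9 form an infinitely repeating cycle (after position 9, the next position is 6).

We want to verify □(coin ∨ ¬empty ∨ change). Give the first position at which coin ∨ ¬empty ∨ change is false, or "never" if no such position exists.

Check coin ∨ ¬empty ∨ change at each position in order: 0 ✓, 1 ✓, 2 ✓, 3 ✓.
At position 4 the labels are {empty}, so coin ∨ ¬empty ∨ change is false there. This is the first violation.

4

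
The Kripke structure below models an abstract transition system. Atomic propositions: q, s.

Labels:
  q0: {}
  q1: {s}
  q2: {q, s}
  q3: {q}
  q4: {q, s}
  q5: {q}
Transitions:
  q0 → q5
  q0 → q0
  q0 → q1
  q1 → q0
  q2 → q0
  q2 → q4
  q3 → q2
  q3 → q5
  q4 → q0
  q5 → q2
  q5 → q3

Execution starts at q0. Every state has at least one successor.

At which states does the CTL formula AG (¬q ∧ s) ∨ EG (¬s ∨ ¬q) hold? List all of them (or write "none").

{q0, q1, q3, q5}

States satisfying ¬q ∧ s: {q1}.
States satisfying AG (¬q ∧ s): ∅.
States satisfying ¬s ∨ ¬q: {q0, q1, q3, q5}.
States satisfying EG (¬s ∨ ¬q): {q0, q1, q3, q5}.
States satisfying AG (¬q ∧ s) ∨ EG (¬s ∨ ¬q): {q0, q1, q3, q5}.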